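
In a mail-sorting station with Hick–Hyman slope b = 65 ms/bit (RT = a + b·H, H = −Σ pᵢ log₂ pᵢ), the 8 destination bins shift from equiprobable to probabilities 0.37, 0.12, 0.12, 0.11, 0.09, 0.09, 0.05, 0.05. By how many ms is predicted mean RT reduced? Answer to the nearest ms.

Equiprobable entropy H₀ = log₂ 8 = 3.0000 bits.
Skewed entropy H = −Σ pᵢ log₂ pᵢ = 2.6727 bits.
ΔRT = b·(H₀ − H) = 65 × 0.3273 = 21.28 ms.

21 ms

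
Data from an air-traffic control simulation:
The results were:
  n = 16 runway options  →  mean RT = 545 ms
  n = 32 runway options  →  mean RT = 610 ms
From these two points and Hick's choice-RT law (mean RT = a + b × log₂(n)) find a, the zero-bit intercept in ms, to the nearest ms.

Slope: b = (610 − 545) / (log₂ 32 − log₂ 16) = 65/1.0000 = 65 ms/bit.
Intercept: a = 545 − 65·log₂(16) = 285.000 ms.

285 ms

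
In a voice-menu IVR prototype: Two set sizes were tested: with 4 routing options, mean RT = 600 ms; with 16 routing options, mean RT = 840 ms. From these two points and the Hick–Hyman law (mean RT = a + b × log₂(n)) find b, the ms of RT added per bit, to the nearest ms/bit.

120 ms/bit

b = (RT₂ − RT₁)/(log₂ n₂ − log₂ n₁) = (840 − 600)/(4 − 2) = 120 ms/bit.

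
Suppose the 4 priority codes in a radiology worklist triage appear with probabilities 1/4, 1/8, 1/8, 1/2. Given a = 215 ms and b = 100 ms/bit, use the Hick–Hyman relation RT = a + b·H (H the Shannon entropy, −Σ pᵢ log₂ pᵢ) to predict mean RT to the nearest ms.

390 ms

H = −Σ pᵢ log₂ pᵢ = 0.25·2 + 0.125·3 + 0.125·3 + 0.5·1 = 1.750 bits.
RT = 215 + 100 × 1.750 = 390.00 ms.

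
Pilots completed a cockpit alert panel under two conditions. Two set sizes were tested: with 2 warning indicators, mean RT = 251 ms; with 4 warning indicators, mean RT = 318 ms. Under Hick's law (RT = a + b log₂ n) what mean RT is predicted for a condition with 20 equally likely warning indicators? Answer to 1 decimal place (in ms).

473.6 ms

With log₂ n on the abscissa the relation is linear; from the two conditions:
  b = (318 − 251) / (log₂ 4 − log₂ 2) = 67 / (2 − 1) = 67.000 ms/bit
  a = 251 − 67.000 × 1 = 184.000 ms
Then RT(20) = 184.000 + 67.000 × log₂ 20 = 184.000 + 67.000 × 4.3219 ≈ 473.569 ms.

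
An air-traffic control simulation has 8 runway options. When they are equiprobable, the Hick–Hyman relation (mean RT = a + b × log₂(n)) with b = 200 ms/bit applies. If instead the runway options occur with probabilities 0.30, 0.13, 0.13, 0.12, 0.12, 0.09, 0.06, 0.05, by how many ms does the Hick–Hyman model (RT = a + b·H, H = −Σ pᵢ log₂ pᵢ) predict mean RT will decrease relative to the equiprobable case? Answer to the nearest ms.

Equiprobable entropy H₀ = log₂ 8 = 3.0000 bits.
Skewed entropy H = −Σ pᵢ log₂ pᵢ = 2.7928 bits.
ΔRT = b·(H₀ − H) = 200 × 0.2072 = 41.44 ms.

41 ms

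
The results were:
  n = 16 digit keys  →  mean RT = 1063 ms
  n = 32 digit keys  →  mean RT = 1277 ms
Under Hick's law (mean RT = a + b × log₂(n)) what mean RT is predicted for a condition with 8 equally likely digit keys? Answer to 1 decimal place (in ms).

849.0 ms

Fit slope and intercept:
  b = (1277 − 1063) / (log₂ 32 − log₂ 16) = 214 / (5 − 4) = 214.000 ms/bit
  a = 1063 − 214.000 × 4 = 207.000 ms
Then RT(8) = 207.000 + 214.000 × log₂ 8 = 207.000 + 214.000 × 3 ≈ 849.000 ms.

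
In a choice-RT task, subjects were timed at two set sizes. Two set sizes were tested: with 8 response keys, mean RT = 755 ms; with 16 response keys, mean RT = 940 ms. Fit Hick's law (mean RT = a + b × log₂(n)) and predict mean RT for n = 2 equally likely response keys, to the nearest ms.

385 ms

With log₂ n on the abscissa the relation is linear; from the two conditions:
  b = (940 − 755) / (log₂ 16 − log₂ 8) = 185 / (4 − 3) = 185 ms/bit
  a = 755 − 185 × 3 = 200 ms
Then RT(2) = 200 + 185 × log₂ 2 = 200 + 185 × 1 ≈ 385.000 ms.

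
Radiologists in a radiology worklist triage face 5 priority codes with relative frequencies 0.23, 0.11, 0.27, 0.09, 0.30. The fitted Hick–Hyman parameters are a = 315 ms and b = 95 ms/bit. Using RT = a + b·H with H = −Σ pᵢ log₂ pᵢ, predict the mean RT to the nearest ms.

522 ms

Entropy contributions −pᵢ log₂ pᵢ: 0.4877, 0.3503, 0.5100, 0.3127, 0.5211; sum H = 2.1817 bits.
RT = a + bH = 315 + 95·2.1817 = 522.26 ms.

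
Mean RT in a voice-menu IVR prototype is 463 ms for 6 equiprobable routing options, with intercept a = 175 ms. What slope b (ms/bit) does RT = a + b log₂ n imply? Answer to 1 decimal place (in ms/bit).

111.4 ms/bit

log₂(6) = 2.5850 bits.
b = (RT − a)/log₂ n = (463 − 175) / 2.5850 = 111.414 ms/bit.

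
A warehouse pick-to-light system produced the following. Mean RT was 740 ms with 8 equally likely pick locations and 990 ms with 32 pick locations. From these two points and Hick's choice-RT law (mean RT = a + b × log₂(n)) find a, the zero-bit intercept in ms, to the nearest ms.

365 ms

The slope on a log₂ axis is (990 − 740) / (5 − 3) = 125 ms/bit.
a = RT₁ − b·log₂ n₁ = 740 − 125 × 3 = 365.000 ms.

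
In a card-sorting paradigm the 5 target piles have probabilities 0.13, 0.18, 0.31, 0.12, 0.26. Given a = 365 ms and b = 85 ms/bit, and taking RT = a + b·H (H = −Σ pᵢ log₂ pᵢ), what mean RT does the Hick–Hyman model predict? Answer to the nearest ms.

H = 0.13·log₂(1/0.13) + 0.18·log₂(1/0.18) + 0.31·log₂(1/0.31) + 0.12·log₂(1/0.12) + 0.26·log₂(1/0.26) = 2.2241 bits.
RT = 365 + 85 × 2.2241 = 554.05 ms.

554 ms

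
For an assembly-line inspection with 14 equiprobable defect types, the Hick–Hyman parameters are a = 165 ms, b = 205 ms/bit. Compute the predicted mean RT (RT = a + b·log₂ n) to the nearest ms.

946 ms

log₂(14) = 3.8074 bits, so RT = 165 + 205 × 3.8074 ≈ 945.508 ms.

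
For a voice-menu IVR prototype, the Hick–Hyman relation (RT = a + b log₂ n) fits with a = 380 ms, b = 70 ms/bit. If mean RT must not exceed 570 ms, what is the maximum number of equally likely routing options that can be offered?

Information budget: (570 − 380)/70 = 2.7143 bits, so n ≤ 2^2.7143 = 6.563 → at most 6.

6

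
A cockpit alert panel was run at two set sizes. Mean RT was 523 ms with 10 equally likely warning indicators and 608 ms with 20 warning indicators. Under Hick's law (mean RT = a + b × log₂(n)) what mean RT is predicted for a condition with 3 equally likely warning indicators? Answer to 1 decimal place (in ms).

Fit slope and intercept:
  b = (608 − 523) / (log₂ 20 − log₂ 10) = 85 / (4.3219 − 3.3219) = 85.000 ms/bit
  a = 523 − 85.000 × 3.3219 = 240.636 ms
Then RT(3) = 240.636 + 85.000 × log₂ 3 = 240.636 + 85.000 × 1.5850 ≈ 375.358 ms.

375.4 ms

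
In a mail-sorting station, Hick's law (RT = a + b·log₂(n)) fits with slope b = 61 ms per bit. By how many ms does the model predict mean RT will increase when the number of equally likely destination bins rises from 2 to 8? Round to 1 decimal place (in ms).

The intercept a cancels: ΔRT = b·(log₂ n₂ − log₂ n₁) = b·log₂(n₂/n₁).
log₂(8) − log₂(2) = log₂(8/2) = log₂(4) = 2.
ΔRT = 61 × 2.0000 = 122.000 ms.

122.0 ms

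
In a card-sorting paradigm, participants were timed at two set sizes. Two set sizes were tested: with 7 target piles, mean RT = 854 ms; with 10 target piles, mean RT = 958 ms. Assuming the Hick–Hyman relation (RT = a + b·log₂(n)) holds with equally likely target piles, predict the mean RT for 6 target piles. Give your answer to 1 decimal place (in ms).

Fit slope and intercept:
  b = (958 − 854) / (log₂ 10 − log₂ 7) = 104 / (3.3219 − 2.8074) = 202.109 ms/bit
  a = 854 − 202.109 × 2.8074 = 286.608 ms
Then RT(6) = 286.608 + 202.109 × log₂ 6 = 286.608 + 202.109 × 2.5850 ≈ 809.052 ms.

809.1 ms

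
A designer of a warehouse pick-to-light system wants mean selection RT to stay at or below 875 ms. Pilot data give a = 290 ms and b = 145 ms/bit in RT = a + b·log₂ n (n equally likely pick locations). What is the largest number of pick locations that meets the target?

16

Set 290 + 145·log₂ n ≤ 875 → log₂ n ≤ (875 − 290)/145 = 4.0345.
So n ≤ 2^4.0345 = 16.387; the largest integer n is 16.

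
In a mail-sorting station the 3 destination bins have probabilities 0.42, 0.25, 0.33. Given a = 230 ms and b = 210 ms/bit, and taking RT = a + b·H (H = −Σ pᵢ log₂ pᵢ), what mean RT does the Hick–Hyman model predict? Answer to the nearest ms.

H = 0.42·log₂(1/0.42) + 0.25·log₂(1/0.25) + 0.33·log₂(1/0.33) = 1.5535 bits.
RT = 230 + 210 × 1.5535 = 556.23 ms.

556 ms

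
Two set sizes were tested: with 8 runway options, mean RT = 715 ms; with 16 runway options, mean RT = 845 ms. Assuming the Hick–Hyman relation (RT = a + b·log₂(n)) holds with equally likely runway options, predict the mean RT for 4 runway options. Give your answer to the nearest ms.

585 ms

With log₂ n on the abscissa the relation is linear; from the two conditions:
  b = (845 − 715) / (log₂ 16 − log₂ 8) = 130 / (4 − 3) = 130 ms/bit
  a = 715 − 130 × 3 = 325 ms
Then RT(4) = 325 + 130 × log₂ 4 = 325 + 130 × 2 ≈ 585.000 ms.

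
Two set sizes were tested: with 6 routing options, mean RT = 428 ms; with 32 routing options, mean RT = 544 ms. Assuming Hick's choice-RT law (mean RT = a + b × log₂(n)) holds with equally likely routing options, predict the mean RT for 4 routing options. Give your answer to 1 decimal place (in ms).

RT is linear in log₂ n, so two points fix the line:
  b = (544 − 428) / (log₂ 32 − log₂ 6) = 116 / (5 − 2.5850) = 48.032 ms/bit
  a = 428 − 48.032 × 2.5850 = 303.838 ms
Then RT(4) = 303.838 + 48.032 × log₂ 4 = 303.838 + 48.032 × 2 ≈ 399.903 ms.

399.9 ms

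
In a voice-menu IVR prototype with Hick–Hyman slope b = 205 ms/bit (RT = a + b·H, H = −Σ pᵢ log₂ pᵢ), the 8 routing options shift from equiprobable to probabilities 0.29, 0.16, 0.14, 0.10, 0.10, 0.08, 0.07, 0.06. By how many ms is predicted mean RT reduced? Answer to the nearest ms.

The RT saving is b·ΔH. Equiprobable H₀ = log₂(8) = 3.0000 bits; with the given probabilities H = 2.8060 bits.
b·(H₀ − H) = 205 × (3.0000 − 2.8060) = 39.77 ms.

40 ms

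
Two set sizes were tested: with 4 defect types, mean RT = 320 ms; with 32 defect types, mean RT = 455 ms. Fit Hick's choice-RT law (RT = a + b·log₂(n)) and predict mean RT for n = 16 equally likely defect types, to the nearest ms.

Solve the two-equation system in a and b:
  b = (455 − 320) / (log₂ 32 − log₂ 4) = 135 / (5 − 2) = 45 ms/bit
  a = 320 − 45 × 2 = 230 ms
Then RT(16) = 230 + 45 × log₂ 16 = 230 + 45 × 4 ≈ 410.000 ms.

410 ms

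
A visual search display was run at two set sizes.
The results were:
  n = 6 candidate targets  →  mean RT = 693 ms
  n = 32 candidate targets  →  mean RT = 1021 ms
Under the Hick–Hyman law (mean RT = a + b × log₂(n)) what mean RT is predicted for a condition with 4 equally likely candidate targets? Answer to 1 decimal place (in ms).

Solve the two-equation system in a and b:
  b = (1021 − 693) / (log₂ 32 − log₂ 6) = 328 / (5 − 2.5850) = 135.816 ms/bit
  a = 693 − 135.816 × 2.5850 = 341.922 ms
Then RT(4) = 341.922 + 135.816 × log₂ 4 = 341.922 + 135.816 × 2 ≈ 613.553 ms.

613.6 ms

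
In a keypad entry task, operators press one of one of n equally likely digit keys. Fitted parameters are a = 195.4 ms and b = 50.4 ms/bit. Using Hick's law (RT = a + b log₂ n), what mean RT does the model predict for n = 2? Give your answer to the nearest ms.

log₂(2) = 1 bits, so RT = 195.4 + 50.4 × 1 ≈ 245.800 ms.

246 ms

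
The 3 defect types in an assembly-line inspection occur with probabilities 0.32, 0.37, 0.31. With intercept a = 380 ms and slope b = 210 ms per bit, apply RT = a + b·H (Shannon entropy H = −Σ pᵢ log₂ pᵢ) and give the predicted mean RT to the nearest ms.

H = 0.32·log₂(1/0.32) + 0.37·log₂(1/0.37) + 0.31·log₂(1/0.31) = 1.5806 bits.
RT = 380 + 210 × 1.5806 = 711.92 ms.

712 ms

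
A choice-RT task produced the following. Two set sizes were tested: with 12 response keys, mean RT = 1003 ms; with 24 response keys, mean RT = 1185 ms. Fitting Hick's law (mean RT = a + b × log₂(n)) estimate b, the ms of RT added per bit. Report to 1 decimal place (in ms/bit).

182.0 ms/bit

The slope on a log₂ axis is (1185 − 1003) / (4.5850 − 3.5850) = 182.000 ms/bit.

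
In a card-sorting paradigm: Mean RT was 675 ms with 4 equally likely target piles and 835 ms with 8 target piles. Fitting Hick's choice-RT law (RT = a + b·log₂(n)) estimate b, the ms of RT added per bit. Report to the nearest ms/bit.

160 ms/bit

The slope on a log₂ axis is (835 − 675) / (3 − 2) = 160 ms/bit.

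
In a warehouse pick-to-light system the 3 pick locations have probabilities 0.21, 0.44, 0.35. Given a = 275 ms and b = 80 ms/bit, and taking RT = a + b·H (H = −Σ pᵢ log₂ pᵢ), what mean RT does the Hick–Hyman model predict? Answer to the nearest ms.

397 ms

Entropy contributions −pᵢ log₂ pᵢ: 0.4728, 0.5211, 0.5301; sum H = 1.5241 bits.
RT = a + bH = 275 + 80·1.5241 = 396.93 ms.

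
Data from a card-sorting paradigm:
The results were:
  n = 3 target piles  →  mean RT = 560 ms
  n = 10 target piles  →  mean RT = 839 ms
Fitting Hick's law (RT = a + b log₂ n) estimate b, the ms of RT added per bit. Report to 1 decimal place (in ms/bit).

160.6 ms/bit

Slope: b = (839 − 560) / (log₂ 10 − log₂ 3) = 279/1.7370 = 160.625 ms/bit.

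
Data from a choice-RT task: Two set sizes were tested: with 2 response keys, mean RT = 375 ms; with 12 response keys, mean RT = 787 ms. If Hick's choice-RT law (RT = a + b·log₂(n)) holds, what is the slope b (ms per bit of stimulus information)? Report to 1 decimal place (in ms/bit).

159.4 ms/bit

Slope: b = (787 − 375) / (log₂ 12 − log₂ 2) = 412/2.5850 = 159.383 ms/bit.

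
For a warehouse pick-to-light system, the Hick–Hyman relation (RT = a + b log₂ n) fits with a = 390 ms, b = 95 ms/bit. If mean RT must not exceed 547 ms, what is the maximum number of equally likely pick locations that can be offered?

Set 390 + 95·log₂ n ≤ 547 → log₂ n ≤ (547 − 390)/95 = 1.6526.
So n ≤ 2^1.6526 = 3.144; the largest integer n is 3.

3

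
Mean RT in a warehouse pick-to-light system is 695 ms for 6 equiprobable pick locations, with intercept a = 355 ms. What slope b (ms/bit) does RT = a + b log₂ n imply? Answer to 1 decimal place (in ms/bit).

b = (695 − 355) / log₂(6) = 340 / 2.5850 = 131.530 ms/bit.

131.5 ms/bit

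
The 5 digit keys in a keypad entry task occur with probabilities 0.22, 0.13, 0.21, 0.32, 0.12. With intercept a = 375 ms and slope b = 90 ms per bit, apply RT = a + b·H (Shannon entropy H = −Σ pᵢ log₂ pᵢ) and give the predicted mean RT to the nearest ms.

576 ms

Entropy contributions −pᵢ log₂ pᵢ: 0.4806, 0.3826, 0.4728, 0.5260, 0.3671; sum H = 2.2291 bits.
RT = a + bH = 375 + 90·2.2291 = 575.62 ms.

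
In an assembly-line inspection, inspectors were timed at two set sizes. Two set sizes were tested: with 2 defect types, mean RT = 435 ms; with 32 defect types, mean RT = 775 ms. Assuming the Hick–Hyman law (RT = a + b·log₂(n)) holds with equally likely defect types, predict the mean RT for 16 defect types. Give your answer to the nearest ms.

With log₂ n on the abscissa the relation is linear; from the two conditions:
  b = (775 − 435) / (log₂ 32 − log₂ 2) = 340 / (5 − 1) = 85 ms/bit
  a = 435 − 85 × 1 = 350 ms
Then RT(16) = 350 + 85 × log₂ 16 = 350 + 85 × 4 ≈ 690.000 ms.

690 ms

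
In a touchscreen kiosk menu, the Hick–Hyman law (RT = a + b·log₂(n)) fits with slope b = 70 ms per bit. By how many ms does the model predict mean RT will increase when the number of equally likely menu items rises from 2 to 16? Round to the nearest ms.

The intercept a cancels: ΔRT = b·(log₂ n₂ − log₂ n₁) = b·log₂(n₂/n₁).
log₂(16) − log₂(2) = log₂(16/2) = log₂(8) = 3.
ΔRT = 70 × 3.0000 = 210.000 ms.

210 ms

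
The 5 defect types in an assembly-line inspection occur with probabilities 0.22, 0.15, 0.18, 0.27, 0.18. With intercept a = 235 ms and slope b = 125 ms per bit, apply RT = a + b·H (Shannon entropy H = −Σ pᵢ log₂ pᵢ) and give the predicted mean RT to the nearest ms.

Entropy contributions −pᵢ log₂ pᵢ: 0.4806, 0.4105, 0.4453, 0.5100, 0.4453; sum H = 2.2918 bits.
RT = a + bH = 235 + 125·2.2918 = 521.47 ms.

521 ms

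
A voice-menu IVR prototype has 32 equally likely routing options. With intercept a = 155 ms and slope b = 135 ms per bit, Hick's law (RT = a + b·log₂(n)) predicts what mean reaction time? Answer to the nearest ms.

log₂(32) = 5 bits, so RT = 155 + 135 × 5 ≈ 830.000 ms.

830 ms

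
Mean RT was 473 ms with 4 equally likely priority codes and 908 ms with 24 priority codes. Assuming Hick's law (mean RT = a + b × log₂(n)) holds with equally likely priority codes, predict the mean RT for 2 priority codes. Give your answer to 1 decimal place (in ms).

With log₂ n on the abscissa the relation is linear; from the two conditions:
  b = (908 − 473) / (log₂ 24 − log₂ 4) = 435 / (4.5850 − 2) = 168.281 ms/bit
  a = 473 − 168.281 × 2 = 136.438 ms
Then RT(2) = 136.438 + 168.281 × log₂ 2 = 136.438 + 168.281 × 1 ≈ 304.719 ms.

304.7 ms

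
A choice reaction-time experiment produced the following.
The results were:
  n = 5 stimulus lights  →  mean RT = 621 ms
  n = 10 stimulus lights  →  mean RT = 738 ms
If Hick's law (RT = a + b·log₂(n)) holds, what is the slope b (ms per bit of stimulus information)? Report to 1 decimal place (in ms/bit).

The slope on a log₂ axis is (738 − 621) / (3.3219 − 2.3219) = 117.000 ms/bit.

117.0 ms/bit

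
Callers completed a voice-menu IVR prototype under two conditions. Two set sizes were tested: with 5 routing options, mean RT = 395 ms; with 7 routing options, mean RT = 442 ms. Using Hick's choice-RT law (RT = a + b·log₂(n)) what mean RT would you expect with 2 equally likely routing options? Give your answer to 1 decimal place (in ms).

Fit slope and intercept:
  b = (442 − 395) / (log₂ 7 − log₂ 5) = 47 / (2.8074 − 2.3219) = 96.822 ms/bit
  a = 395 − 96.822 × 2.3219 = 170.186 ms
Then RT(2) = 170.186 + 96.822 × log₂ 2 = 170.186 + 96.822 × 1 ≈ 267.008 ms.

267.0 ms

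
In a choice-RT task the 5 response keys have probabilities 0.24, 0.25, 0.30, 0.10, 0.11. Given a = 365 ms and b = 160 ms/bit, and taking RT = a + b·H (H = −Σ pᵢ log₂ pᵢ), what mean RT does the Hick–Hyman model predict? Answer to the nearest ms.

717 ms

H = 0.24·log₂(1/0.24) + 0.25·log₂(1/0.25) + 0.30·log₂(1/0.30) + 0.10·log₂(1/0.10) + 0.11·log₂(1/0.11) = 2.1977 bits.
RT = 365 + 160 × 2.1977 = 716.63 ms.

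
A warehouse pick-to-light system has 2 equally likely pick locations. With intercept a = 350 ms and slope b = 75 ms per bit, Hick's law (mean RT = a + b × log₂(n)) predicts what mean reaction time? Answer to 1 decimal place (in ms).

425.0 ms

log₂(2) = 1 bits, so RT = 350 + 75 × 1 ≈ 425.000 ms.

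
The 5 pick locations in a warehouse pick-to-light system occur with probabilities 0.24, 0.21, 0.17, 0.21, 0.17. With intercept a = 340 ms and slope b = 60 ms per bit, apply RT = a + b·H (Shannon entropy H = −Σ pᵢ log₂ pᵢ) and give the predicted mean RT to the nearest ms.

Entropy contributions −pᵢ log₂ pᵢ: 0.4941, 0.4728, 0.4346, 0.4728, 0.4346; sum H = 2.3090 bits.
RT = a + bH = 340 + 60·2.3090 = 478.54 ms.

479 ms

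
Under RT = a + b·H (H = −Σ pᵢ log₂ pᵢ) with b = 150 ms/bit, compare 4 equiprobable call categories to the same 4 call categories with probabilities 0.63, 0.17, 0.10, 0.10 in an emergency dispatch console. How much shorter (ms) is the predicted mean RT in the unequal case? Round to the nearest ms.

The RT saving is b·ΔH. Equiprobable H₀ = log₂(4) = 2.0000 bits; with the given probabilities H = 1.5189 bits.
b·(H₀ − H) = 150 × (2.0000 − 1.5189) = 72.16 ms.

72 ms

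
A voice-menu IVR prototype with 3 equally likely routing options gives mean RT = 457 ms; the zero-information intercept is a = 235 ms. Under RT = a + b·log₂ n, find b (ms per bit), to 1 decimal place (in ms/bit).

3 alternatives carry log₂ 3 = 1.5850 bits; the choice cost is 457 − 235 = 222 ms, so b = 222/1.5850 = 140.066 ms/bit.

140.1 ms/bit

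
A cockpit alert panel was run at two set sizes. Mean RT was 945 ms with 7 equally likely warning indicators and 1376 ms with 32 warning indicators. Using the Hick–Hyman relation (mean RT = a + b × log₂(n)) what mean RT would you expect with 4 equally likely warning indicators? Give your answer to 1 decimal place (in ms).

786.3 ms

RT is linear in log₂ n, so two points fix the line:
  b = (1376 − 945) / (log₂ 32 − log₂ 7) = 431 / (5 − 2.8074) = 196.566 ms/bit
  a = 945 − 196.566 × 2.8074 = 393.169 ms
Then RT(4) = 393.169 + 196.566 × log₂ 4 = 393.169 + 196.566 × 2 ≈ 786.301 ms.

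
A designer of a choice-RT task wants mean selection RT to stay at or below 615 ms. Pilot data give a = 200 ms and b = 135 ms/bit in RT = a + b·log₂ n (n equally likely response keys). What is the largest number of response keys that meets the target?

135·log₂ n ≤ 615 − 200 = 415, giving log₂ n ≤ 3.0741 and n ≤ 8.421. The largest whole number is 8.

8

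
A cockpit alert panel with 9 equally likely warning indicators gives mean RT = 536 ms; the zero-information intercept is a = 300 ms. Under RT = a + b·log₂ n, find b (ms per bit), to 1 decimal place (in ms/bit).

74.4 ms/bit

log₂(9) = 3.1699 bits.
b = (RT − a)/log₂ n = (536 − 300) / 3.1699 = 74.450 ms/bit.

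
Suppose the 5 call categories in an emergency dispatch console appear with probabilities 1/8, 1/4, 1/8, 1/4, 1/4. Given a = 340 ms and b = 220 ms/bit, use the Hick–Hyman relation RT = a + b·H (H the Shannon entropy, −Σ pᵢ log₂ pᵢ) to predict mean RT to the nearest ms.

H = −Σ pᵢ log₂ pᵢ = 0.125·3 + 0.25·2 + 0.125·3 + 0.25·2 + 0.25·2 = 2.250 bits.
RT = 340 + 220 × 2.250 = 835.00 ms.

835 ms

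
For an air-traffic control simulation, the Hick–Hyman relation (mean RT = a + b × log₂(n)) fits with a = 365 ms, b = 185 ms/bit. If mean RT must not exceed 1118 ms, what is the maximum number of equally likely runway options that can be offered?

16

185·log₂ n ≤ 1118 − 365 = 753, giving log₂ n ≤ 4.0703 and n ≤ 16.799. The largest whole number is 16.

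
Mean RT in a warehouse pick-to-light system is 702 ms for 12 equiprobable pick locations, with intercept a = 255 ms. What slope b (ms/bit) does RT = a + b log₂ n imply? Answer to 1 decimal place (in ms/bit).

12 alternatives carry log₂ 12 = 3.5850 bits; the choice cost is 702 − 255 = 447 ms, so b = 447/3.5850 = 124.687 ms/bit.

124.7 ms/bit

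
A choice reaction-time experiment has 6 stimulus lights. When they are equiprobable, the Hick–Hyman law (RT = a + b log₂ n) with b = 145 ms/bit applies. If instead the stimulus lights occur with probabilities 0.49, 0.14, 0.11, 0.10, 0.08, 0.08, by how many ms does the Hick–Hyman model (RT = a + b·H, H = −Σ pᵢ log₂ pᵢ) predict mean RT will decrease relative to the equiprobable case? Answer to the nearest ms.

Equiprobable entropy H₀ = log₂ 6 = 2.5850 bits.
Skewed entropy H = −Σ pᵢ log₂ pᵢ = 2.1669 bits.
ΔRT = b·(H₀ − H) = 145 × 0.4181 = 60.62 ms.

61 ms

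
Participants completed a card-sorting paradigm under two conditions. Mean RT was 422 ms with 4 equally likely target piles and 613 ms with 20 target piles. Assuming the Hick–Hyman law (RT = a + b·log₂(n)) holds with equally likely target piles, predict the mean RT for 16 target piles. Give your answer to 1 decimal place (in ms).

586.5 ms

With log₂ n on the abscissa the relation is linear; from the two conditions:
  b = (613 − 422) / (log₂ 20 − log₂ 4) = 191 / (4.3219 − 2) = 82.259 ms/bit
  a = 422 − 82.259 × 2 = 257.482 ms
Then RT(16) = 257.482 + 82.259 × log₂ 16 = 257.482 + 82.259 × 4 ≈ 586.518 ms.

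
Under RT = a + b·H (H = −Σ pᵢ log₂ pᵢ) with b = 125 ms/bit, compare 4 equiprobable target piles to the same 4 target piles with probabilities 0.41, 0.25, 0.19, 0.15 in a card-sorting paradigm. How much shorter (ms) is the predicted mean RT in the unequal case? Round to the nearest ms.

Equiprobable entropy H₀ = log₂ 4 = 2.0000 bits.
Skewed entropy H = −Σ pᵢ log₂ pᵢ = 1.8932 bits.
ΔRT = b·(H₀ − H) = 125 × 0.1068 = 13.36 ms.

13 ms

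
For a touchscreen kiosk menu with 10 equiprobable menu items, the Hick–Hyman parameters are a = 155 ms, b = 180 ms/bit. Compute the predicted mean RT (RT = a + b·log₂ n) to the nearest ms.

753 ms

log₂(10) = 3.3219 bits, so RT = 155 + 180 × 3.3219 ≈ 752.947 ms.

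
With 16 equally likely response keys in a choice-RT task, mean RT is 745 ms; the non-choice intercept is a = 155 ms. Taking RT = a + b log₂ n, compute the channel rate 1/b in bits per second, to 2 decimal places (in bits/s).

6.78 bits/s

b = (745 − 155)/log₂ 16 = 590/4 = 147.500 ms per bit = 0.14750 s/bit; the reciprocal is 6.780 bits/s.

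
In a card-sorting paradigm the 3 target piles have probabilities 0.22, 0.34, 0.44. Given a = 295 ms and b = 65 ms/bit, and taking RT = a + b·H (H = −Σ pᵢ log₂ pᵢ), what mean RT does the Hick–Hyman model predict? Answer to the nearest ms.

Entropy contributions −pᵢ log₂ pᵢ: 0.4806, 0.5292, 0.5211; sum H = 1.5309 bits.
RT = a + bH = 295 + 65·1.5309 = 394.51 ms.

395 ms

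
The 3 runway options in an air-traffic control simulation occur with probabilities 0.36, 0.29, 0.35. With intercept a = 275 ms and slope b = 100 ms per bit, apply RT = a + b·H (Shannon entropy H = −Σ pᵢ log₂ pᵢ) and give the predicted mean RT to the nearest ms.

Entropy contributions −pᵢ log₂ pᵢ: 0.5306, 0.5179, 0.5301; sum H = 1.5786 bits.
RT = a + bH = 275 + 100·1.5786 = 432.86 ms.

433 ms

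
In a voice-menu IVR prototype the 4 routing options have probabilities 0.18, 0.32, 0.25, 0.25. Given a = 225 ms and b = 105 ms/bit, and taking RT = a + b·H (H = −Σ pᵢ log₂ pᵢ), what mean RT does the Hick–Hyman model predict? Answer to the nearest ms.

432 ms

Entropy contributions −pᵢ log₂ pᵢ: 0.4453, 0.5260, 0.5000, 0.5000; sum H = 1.9713 bits.
RT = a + bH = 225 + 105·1.9713 = 431.99 ms.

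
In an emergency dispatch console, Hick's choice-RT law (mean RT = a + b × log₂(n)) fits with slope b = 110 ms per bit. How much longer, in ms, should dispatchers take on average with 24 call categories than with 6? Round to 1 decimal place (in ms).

220.0 ms

The intercept a cancels: ΔRT = b·(log₂ n₂ − log₂ n₁) = b·log₂(n₂/n₁).
log₂(24) − log₂(6) = log₂(24/6) = log₂(4) = 2.
ΔRT = 110 × 2.0000 = 220.000 ms.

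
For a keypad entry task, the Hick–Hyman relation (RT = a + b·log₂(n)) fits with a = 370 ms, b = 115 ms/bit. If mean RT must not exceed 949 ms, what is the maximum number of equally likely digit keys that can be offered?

32

Set 370 + 115·log₂ n ≤ 949 → log₂ n ≤ (949 − 370)/115 = 5.0348.
So n ≤ 2^5.0348 = 32.781; the largest integer n is 32.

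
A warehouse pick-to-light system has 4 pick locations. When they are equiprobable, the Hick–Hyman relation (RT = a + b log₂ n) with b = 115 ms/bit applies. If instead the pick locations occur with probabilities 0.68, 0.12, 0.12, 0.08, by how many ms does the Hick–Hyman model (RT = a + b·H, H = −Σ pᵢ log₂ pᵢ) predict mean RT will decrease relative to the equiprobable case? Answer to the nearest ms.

69 ms

The RT saving is b·ΔH. Equiprobable H₀ = log₂(4) = 2.0000 bits; with the given probabilities H = 1.4040 bits.
b·(H₀ − H) = 115 × (2.0000 − 1.4040) = 68.54 ms.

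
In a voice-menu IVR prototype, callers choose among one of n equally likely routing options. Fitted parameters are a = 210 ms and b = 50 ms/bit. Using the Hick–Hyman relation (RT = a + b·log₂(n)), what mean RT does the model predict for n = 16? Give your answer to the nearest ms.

410 ms

log₂(16) = 4 bits, so RT = 210 + 50 × 4 ≈ 410.000 ms.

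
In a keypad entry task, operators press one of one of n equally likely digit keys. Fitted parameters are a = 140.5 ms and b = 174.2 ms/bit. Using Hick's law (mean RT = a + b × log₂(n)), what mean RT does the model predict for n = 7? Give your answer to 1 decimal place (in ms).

log₂(7) = 2.8074 bits, so RT = 140.5 + 174.2 × 2.8074 ≈ 629.541 ms.

629.5 ms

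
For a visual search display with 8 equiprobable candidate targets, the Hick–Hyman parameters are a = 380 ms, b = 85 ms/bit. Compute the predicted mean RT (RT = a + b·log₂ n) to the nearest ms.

log₂(8) = 3 bits, so RT = 380 + 85 × 3 ≈ 635.000 ms.

635 ms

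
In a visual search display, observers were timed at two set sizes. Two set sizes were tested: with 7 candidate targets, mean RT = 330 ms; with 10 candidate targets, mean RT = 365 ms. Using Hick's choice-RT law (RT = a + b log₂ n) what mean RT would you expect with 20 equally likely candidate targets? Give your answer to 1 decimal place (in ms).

RT is linear in log₂ n, so two points fix the line:
  b = (365 − 330) / (log₂ 10 − log₂ 7) = 35 / (3.3219 − 2.8074) = 68.018 ms/bit
  a = 330 − 68.018 × 2.8074 = 139.051 ms
Then RT(20) = 139.051 + 68.018 × log₂ 20 = 139.051 + 68.018 × 4.3219 ≈ 433.018 ms.

433.0 ms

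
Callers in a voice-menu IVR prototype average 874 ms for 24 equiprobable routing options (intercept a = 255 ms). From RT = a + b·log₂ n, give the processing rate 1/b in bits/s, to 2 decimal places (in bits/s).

b = (874 − 255)/log₂ 24 = 619/4.5850 = 135.007 ms per bit = 0.13501 s/bit; the reciprocal is 7.407 bits/s.

7.41 bits/s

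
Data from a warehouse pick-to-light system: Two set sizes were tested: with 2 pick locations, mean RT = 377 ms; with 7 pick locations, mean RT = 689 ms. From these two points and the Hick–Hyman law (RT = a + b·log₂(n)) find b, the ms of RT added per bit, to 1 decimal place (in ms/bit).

The slope on a log₂ axis is (689 − 377) / (2.8074 − 1) = 172.628 ms/bit.

172.6 ms/bit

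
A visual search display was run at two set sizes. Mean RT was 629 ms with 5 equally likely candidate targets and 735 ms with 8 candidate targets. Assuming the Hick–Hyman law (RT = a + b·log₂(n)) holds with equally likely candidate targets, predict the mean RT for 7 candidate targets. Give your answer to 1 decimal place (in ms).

704.9 ms

Fit slope and intercept:
  b = (735 − 629) / (log₂ 8 − log₂ 5) = 106 / (3 − 2.3219) = 156.326 ms/bit
  a = 629 − 156.326 × 2.3219 = 266.023 ms
Then RT(7) = 266.023 + 156.326 × log₂ 7 = 266.023 + 156.326 × 2.8074 ≈ 704.885 ms.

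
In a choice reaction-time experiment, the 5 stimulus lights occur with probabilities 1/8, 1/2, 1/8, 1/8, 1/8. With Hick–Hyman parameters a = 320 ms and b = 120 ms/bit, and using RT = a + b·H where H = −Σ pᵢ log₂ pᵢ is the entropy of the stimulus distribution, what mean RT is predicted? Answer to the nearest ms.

560 ms

H = −Σ pᵢ log₂ pᵢ = 0.125·3 + 0.5·1 + 0.125·3 + 0.125·3 + 0.125·3 = 2.000 bits.
RT = 320 + 120 × 2.000 = 560.00 ms.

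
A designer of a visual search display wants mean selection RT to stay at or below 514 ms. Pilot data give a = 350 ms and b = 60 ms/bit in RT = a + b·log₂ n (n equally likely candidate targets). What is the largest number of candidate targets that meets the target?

6

60·log₂ n ≤ 514 − 350 = 164, giving log₂ n ≤ 2.7333 and n ≤ 6.650. The largest whole number is 6.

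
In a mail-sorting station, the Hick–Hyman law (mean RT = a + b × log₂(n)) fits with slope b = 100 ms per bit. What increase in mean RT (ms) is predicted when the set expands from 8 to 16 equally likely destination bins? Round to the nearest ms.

100 ms

ΔRT = (a + b log₂ n₂) − (a + b log₂ n₁) = b·(log₂ n₂ − log₂ n₁).
log₂(16) − log₂(8) = log₂(16/8) = log₂(2) = 1.
ΔRT = 100 × 1.0000 = 100.000 ms.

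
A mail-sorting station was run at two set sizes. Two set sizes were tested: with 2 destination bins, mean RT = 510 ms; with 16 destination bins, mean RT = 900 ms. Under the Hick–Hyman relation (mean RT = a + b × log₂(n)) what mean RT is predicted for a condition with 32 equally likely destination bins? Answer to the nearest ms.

With log₂ n on the abscissa the relation is linear; from the two conditions:
  b = (900 − 510) / (log₂ 16 − log₂ 2) = 390 / (4 − 1) = 130 ms/bit
  a = 510 − 130 × 1 = 380 ms
Then RT(32) = 380 + 130 × log₂ 32 = 380 + 130 × 5 ≈ 1030.000 ms.

1030 ms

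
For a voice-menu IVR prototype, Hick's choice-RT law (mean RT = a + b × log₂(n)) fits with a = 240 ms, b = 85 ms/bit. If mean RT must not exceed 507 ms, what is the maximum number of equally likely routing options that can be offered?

85·log₂ n ≤ 507 − 240 = 267, giving log₂ n ≤ 3.1412 and n ≤ 8.822. The largest whole number is 8.

8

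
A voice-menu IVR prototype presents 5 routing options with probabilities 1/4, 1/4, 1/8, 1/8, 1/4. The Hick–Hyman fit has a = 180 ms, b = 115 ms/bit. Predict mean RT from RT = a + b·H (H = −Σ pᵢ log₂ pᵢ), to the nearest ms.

439 ms

H = −Σ pᵢ log₂ pᵢ = 0.25·2 + 0.25·2 + 0.125·3 + 0.125·3 + 0.25·2 = 2.250 bits.
RT = 180 + 115 × 2.250 = 438.75 ms.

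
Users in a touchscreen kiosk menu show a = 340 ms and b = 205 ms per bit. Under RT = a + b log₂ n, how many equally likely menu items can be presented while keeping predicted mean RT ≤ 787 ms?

4

Information budget: (787 − 340)/205 = 2.1805 bits, so n ≤ 2^2.1805 = 4.533 → at most 4.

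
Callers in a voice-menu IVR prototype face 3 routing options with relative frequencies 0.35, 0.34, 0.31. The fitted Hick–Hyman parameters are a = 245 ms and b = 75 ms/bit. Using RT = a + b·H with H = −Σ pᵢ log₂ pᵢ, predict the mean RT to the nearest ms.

364 ms

Entropy contributions −pᵢ log₂ pᵢ: 0.5301, 0.5292, 0.5238; sum H = 1.5831 bits.
RT = a + bH = 245 + 75·1.5831 = 363.73 ms.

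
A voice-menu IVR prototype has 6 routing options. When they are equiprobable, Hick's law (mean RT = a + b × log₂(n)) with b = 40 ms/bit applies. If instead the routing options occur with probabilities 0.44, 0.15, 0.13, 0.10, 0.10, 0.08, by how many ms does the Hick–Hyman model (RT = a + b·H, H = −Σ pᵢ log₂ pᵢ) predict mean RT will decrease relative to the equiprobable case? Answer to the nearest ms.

The RT saving is b·ΔH. Equiprobable H₀ = log₂(6) = 2.5850 bits; with the given probabilities H = 2.2702 bits.
b·(H₀ − H) = 40 × (2.5850 − 2.2702) = 12.59 ms.

13 ms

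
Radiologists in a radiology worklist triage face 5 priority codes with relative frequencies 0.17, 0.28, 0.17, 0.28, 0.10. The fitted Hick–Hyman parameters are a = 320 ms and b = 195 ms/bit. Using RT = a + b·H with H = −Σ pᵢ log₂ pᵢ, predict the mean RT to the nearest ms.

755 ms

Entropy contributions −pᵢ log₂ pᵢ: 0.4346, 0.5142, 0.4346, 0.5142, 0.3322; sum H = 2.2298 bits.
RT = a + bH = 320 + 195·2.2298 = 754.81 ms.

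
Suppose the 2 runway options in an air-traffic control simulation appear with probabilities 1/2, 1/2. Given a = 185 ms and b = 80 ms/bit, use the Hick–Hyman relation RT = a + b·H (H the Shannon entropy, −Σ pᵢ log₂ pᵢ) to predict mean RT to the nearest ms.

265 ms

H = −Σ pᵢ log₂ pᵢ = 0.5·1 + 0.5·1 = 1.000 bits.
RT = 185 + 80 × 1.000 = 265.00 ms.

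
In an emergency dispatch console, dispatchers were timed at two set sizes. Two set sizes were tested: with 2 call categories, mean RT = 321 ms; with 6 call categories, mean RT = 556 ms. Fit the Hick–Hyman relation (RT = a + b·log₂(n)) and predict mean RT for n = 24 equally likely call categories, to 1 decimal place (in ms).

With log₂ n on the abscissa the relation is linear; from the two conditions:
  b = (556 − 321) / (log₂ 6 − log₂ 2) = 235 / (2.5850 − 1) = 148.268 ms/bit
  a = 321 − 148.268 × 1 = 172.732 ms
Then RT(24) = 172.732 + 148.268 × log₂ 24 = 172.732 + 148.268 × 4.5850 ≈ 852.537 ms.

852.5 ms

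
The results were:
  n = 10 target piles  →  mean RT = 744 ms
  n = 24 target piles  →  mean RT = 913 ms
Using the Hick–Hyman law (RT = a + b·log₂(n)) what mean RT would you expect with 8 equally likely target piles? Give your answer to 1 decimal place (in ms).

700.9 ms

RT is linear in log₂ n, so two points fix the line:
  b = (913 − 744) / (log₂ 24 − log₂ 10) = 169 / (4.5850 − 3.3219) = 133.805 ms/bit
  a = 744 − 133.805 × 3.3219 = 299.510 ms
Then RT(8) = 299.510 + 133.805 × log₂ 8 = 299.510 + 133.805 × 3 ≈ 700.924 ms.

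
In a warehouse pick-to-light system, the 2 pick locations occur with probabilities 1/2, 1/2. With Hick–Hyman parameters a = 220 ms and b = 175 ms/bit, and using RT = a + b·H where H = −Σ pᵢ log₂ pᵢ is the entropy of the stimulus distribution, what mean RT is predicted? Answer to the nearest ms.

Each term −pᵢ log₂ pᵢ: 0.5·1 + 0.5·1; summed, H = 1.000 bits.
Mean RT = a + bH = 220 + 175·1.000 = 395.00 ms.

395 ms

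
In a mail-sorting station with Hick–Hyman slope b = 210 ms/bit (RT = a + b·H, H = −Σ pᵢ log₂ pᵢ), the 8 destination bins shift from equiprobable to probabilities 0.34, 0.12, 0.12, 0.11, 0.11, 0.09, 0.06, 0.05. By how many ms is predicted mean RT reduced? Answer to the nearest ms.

The RT saving is b·ΔH. Equiprobable H₀ = log₂(8) = 3.0000 bits; with the given probabilities H = 2.7362 bits.
b·(H₀ − H) = 210 × (3.0000 − 2.7362) = 55.41 ms.

55 ms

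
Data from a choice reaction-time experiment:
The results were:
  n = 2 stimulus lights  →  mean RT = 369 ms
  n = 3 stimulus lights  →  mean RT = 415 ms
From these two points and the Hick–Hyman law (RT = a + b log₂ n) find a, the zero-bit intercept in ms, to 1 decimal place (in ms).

Slope: b = (415 − 369) / (log₂ 3 − log₂ 2) = 46/0.5850 = 78.638 ms/bit.
a = RT₁ − b·log₂ n₁ = 369 − 78.638 × 1 = 290.362 ms.

290.4 ms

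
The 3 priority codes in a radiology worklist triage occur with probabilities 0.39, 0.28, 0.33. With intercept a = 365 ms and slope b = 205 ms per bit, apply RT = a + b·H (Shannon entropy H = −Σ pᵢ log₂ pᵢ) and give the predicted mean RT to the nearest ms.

687 ms

H = 0.39·log₂(1/0.39) + 0.28·log₂(1/0.28) + 0.33·log₂(1/0.33) = 1.5718 bits.
RT = 365 + 205 × 1.5718 = 687.23 ms.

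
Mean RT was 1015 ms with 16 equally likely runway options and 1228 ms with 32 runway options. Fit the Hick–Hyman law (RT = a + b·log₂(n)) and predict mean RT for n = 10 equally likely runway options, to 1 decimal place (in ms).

870.6 ms

With log₂ n on the abscissa the relation is linear; from the two conditions:
  b = (1228 − 1015) / (log₂ 32 − log₂ 16) = 213 / (5 − 4) = 213.000 ms/bit
  a = 1015 − 213.000 × 4 = 163.000 ms
Then RT(10) = 163.000 + 213.000 × log₂ 10 = 163.000 + 213.000 × 3.3219 ≈ 870.571 ms.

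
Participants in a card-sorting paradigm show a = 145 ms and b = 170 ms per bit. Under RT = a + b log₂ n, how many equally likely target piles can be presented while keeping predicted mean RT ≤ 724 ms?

170·log₂ n ≤ 724 − 145 = 579, giving log₂ n ≤ 3.4059 and n ≤ 10.599. The largest whole number is 10.

10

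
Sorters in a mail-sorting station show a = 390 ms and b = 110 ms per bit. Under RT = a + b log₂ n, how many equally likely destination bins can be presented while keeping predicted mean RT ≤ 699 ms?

7

Information budget: (699 − 390)/110 = 2.8091 bits, so n ≤ 2^2.8091 = 7.008 → at most 7.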